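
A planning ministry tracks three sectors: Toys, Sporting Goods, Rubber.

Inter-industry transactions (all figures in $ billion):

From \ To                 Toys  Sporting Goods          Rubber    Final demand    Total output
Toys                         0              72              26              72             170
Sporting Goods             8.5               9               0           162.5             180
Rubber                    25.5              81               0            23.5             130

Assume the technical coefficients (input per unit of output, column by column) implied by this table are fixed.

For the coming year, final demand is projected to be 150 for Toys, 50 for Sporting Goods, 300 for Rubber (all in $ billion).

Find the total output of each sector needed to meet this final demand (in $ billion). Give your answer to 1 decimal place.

x_1 = 249.7, x_2 = 65.8, x_3 = 367.1

Technical coefficients a_ij = z_ij / X_j:
  a_11 = 0/170 = 0.00, a_21 = 8.5/170 = 0.05, a_31 = 25.5/170 = 0.15
  a_12 = 72/180 = 0.40, a_22 = 9/180 = 0.05, a_32 = 81/180 = 0.45
  a_13 = 26/130 = 0.20, a_23 = 0/130 = 0.00, a_33 = 0/130 = 0.00
I − A =
  [   1.00    -0.40    -0.20]
  [  -0.05     0.95     0.00]
  [  -0.15    -0.45     1.00]
Cofactors of I−A, C_ij = (−1)^(i+j)·(minor ij) (rows/columns in the sector order above):
  C_11 = (0.95)(1.00) − (0.00)(-0.45) = 0.9500
  C_12 = −[(-0.05)(1.00) − (0.00)(-0.15)] = 0.0500
  C_13 = (-0.05)(-0.45) − (0.95)(-0.15) = 0.1650
  C_21 = −[(-0.40)(1.00) − (-0.20)(-0.45)] = 0.4900
  C_22 = (1.00)(1.00) − (-0.20)(-0.15) = 0.9700
  C_23 = −[(1.00)(-0.45) − (-0.40)(-0.15)] = 0.5100
  C_31 = (-0.40)(0.00) − (-0.20)(0.95) = 0.1900
  C_32 = −[(1.00)(0.00) − (-0.20)(-0.05)] = 0.0100
  C_33 = (1.00)(0.95) − (-0.40)(-0.05) = 0.9300
det(I−A) = Σ_j (I−A)_1j·C_1j = (1.00)(0.9500) + (-0.40)(0.0500) + (-0.20)(0.1650) = 0.8970
adj(I−A) = Cᵀ =
  [ 0.9500   0.4900   0.1900]
  [ 0.0500   0.9700   0.0100]
  [ 0.1650   0.5100   0.9300]
(I − A)⁻¹ = adj(I−A) / det(I−A) ≈
  [   1.0591     0.5463     0.2118]
  [   0.0557     1.0814     0.0111]
  [   0.1839     0.5686     1.0368]
x = (I − A)⁻¹ d = adj(I−A)·d / det(I−A), with det(I−A) = 0.8970:
  x_1 = (0.9500·150 + 0.4900·50 + 0.1900·300) / 0.8970 = 224.00 / 0.8970 ≈ 249.7
  x_2 = (0.0500·150 + 0.9700·50 + 0.0100·300) / 0.8970 = 59.00 / 0.8970 ≈ 65.8
  x_3 = (0.1650·150 + 0.5100·50 + 0.9300·300) / 0.8970 = 329.25 / 0.8970 ≈ 367.1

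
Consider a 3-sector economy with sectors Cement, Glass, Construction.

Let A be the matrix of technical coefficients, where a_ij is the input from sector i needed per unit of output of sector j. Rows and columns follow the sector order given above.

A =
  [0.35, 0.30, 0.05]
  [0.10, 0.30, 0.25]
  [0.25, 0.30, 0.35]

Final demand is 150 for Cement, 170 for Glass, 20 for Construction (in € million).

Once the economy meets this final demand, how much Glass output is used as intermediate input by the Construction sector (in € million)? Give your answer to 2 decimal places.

z_23 = 107.24

I − A =
  [   0.65    -0.30    -0.05]
  [  -0.10     0.70    -0.25]
  [  -0.25    -0.30     0.65]
Cofactors of I−A, C_ij = (−1)^(i+j)·(minor ij) (rows/columns in the sector order above):
  C_11 = (0.70)(0.65) − (-0.25)(-0.30) = 0.3800
  C_12 = −[(-0.10)(0.65) − (-0.25)(-0.25)] = 0.1275
  C_13 = (-0.10)(-0.30) − (0.70)(-0.25) = 0.2050
  C_21 = −[(-0.30)(0.65) − (-0.05)(-0.30)] = 0.2100
  C_22 = (0.65)(0.65) − (-0.05)(-0.25) = 0.4100
  C_23 = −[(0.65)(-0.30) − (-0.30)(-0.25)] = 0.2700
  C_31 = (-0.30)(-0.25) − (-0.05)(0.70) = 0.1100
  C_32 = −[(0.65)(-0.25) − (-0.05)(-0.10)] = 0.1675
  C_33 = (0.65)(0.70) − (-0.30)(-0.10) = 0.4250
det(I−A) = Σ_j (I−A)_1j·C_1j = (0.65)(0.3800) + (-0.30)(0.1275) + (-0.05)(0.2050) = 0.1985
adj(I−A) = Cᵀ =
  [ 0.3800   0.2100   0.1100]
  [ 0.1275   0.4100   0.1675]
  [ 0.2050   0.2700   0.4250]
(I − A)⁻¹ = adj(I−A) / det(I−A) ≈
  [   1.9144     1.0579     0.5542]
  [   0.6423     2.0655     0.8438]
  [   1.0327     1.3602     2.1411]
First solve x = (I − A)⁻¹ d = adj(I−A)·d / det(I−A); in particular x_3 = (0.2050·150 + 0.2700·170 + 0.4250·20) / 0.1985 = 85.15 / 0.1985 ≈ 428.9673.
Intermediate flow from 2 to 3: z_23 = a_23 · x_3 = 0.25 × 85.15 / 0.1985 = 21.2875 / 0.1985 ≈ 107.24.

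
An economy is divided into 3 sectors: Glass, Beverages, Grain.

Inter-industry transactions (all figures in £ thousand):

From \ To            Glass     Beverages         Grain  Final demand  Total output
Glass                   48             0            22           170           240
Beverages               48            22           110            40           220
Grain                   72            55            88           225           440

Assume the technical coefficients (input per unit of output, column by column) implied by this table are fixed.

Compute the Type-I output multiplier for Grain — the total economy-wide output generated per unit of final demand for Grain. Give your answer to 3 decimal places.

Technical coefficients a_ij = z_ij / X_j:
  a_11 = 48/240 = 0.20, a_21 = 48/240 = 0.20, a_31 = 72/240 = 0.30
  a_12 = 0/220 = 0.00, a_22 = 22/220 = 0.10, a_32 = 55/220 = 0.25
  a_13 = 22/440 = 0.05, a_23 = 110/440 = 0.25, a_33 = 88/440 = 0.20
I − A =
  [   0.80     0.00    -0.05]
  [  -0.20     0.90    -0.25]
  [  -0.30    -0.25     0.80]
Cofactors of I−A, C_ij = (−1)^(i+j)·(minor ij) (rows/columns in the sector order above):
  C_11 = (0.90)(0.80) − (-0.25)(-0.25) = 0.6575
  C_12 = −[(-0.20)(0.80) − (-0.25)(-0.30)] = 0.2350
  C_13 = (-0.20)(-0.25) − (0.90)(-0.30) = 0.3200
  C_21 = −[(0.00)(0.80) − (-0.05)(-0.25)] = 0.0125
  C_22 = (0.80)(0.80) − (-0.05)(-0.30) = 0.6250
  C_23 = −[(0.80)(-0.25) − (0.00)(-0.30)] = 0.2000
  C_31 = (0.00)(-0.25) − (-0.05)(0.90) = 0.0450
  C_32 = −[(0.80)(-0.25) − (-0.05)(-0.20)] = 0.2100
  C_33 = (0.80)(0.90) − (0.00)(-0.20) = 0.7200
det(I−A) = Σ_j (I−A)_1j·C_1j = (0.80)(0.6575) + (0.00)(0.2350) + (-0.05)(0.3200) = 0.5100
adj(I−A) = Cᵀ =
  [ 0.6575   0.0125   0.0450]
  [ 0.2350   0.6250   0.2100]
  [ 0.3200   0.2000   0.7200]
(I − A)⁻¹ = adj(I−A) / det(I−A) ≈
  [   1.2892     0.0245     0.0882]
  [   0.4608     1.2255     0.4118]
  [   0.6275     0.3922     1.4118]
The output multiplier for sector j is the column-j sum of the Leontief inverse (I − A)⁻¹ = adj(I−A) / det(I−A).
Column 3 of adj(I−A): (0.0450, 0.2100, 0.7200); det(I−A) = 0.5100.
m_3 = (0.0450 + 0.2100 + 0.7200) / 0.5100 = 0.975 / 0.5100 ≈ 1.912.

m_3 = 1.912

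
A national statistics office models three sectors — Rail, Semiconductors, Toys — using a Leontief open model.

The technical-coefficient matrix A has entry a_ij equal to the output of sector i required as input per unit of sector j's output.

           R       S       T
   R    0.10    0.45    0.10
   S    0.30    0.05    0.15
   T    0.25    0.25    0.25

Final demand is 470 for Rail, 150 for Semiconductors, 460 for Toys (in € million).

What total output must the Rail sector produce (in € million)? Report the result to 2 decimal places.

x_R = 974.35

I − A =
  [   0.90    -0.45    -0.10]
  [  -0.30     0.95    -0.15]
  [  -0.25    -0.25     0.75]
Cofactors of I−A, C_ij = (−1)^(i+j)·(minor ij) (rows/columns in the sector order above):
  C_11 = (0.95)(0.75) − (-0.15)(-0.25) = 0.6750
  C_12 = −[(-0.30)(0.75) − (-0.15)(-0.25)] = 0.2625
  C_13 = (-0.30)(-0.25) − (0.95)(-0.25) = 0.3125
  C_21 = −[(-0.45)(0.75) − (-0.10)(-0.25)] = 0.3625
  C_22 = (0.90)(0.75) − (-0.10)(-0.25) = 0.6500
  C_23 = −[(0.90)(-0.25) − (-0.45)(-0.25)] = 0.3375
  C_31 = (-0.45)(-0.15) − (-0.10)(0.95) = 0.1625
  C_32 = −[(0.90)(-0.15) − (-0.10)(-0.30)] = 0.1650
  C_33 = (0.90)(0.95) − (-0.45)(-0.30) = 0.7200
det(I−A) = Σ_j (I−A)_1j·C_1j = (0.90)(0.6750) + (-0.45)(0.2625) + (-0.10)(0.3125) = 0.458125
adj(I−A) = Cᵀ =
  [ 0.6750   0.3625   0.1625]
  [ 0.2625   0.6500   0.1650]
  [ 0.3125   0.3375   0.7200]
(I − A)⁻¹ = adj(I−A) / det(I−A) ≈
  [   1.4734     0.7913     0.3547]
  [   0.5730     1.4188     0.3602]
  [   0.6821     0.7367     1.5716]
x = (I − A)⁻¹ d = adj(I−A)·d / det(I−A), with det(I−A) = 0.458125:
  x_R = (0.6750·470 + 0.3625·150 + 0.1625·460) / 0.458125 = 446.375 / 0.458125 ≈ 974.35
  x_S = (0.2625·470 + 0.6500·150 + 0.1650·460) / 0.458125 = 296.775 / 0.458125 ≈ 647.80
  x_T = (0.3125·470 + 0.3375·150 + 0.7200·460) / 0.458125 = 528.70 / 0.458125 ≈ 1154.05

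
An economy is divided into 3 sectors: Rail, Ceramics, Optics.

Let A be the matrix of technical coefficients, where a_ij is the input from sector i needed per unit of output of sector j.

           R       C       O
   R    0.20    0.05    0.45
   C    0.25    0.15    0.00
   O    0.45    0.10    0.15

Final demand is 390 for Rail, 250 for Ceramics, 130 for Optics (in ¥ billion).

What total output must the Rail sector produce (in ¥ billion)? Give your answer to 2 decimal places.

x_R = 920.25

I − A =
  [   0.80    -0.05    -0.45]
  [  -0.25     0.85     0.00]
  [  -0.45    -0.10     0.85]
Cofactors of I−A, C_ij = (−1)^(i+j)·(minor ij) (rows/columns in the sector order above):
  C_11 = (0.85)(0.85) − (0.00)(-0.10) = 0.7225
  C_12 = −[(-0.25)(0.85) − (0.00)(-0.45)] = 0.2125
  C_13 = (-0.25)(-0.10) − (0.85)(-0.45) = 0.4075
  C_21 = −[(-0.05)(0.85) − (-0.45)(-0.10)] = 0.0875
  C_22 = (0.80)(0.85) − (-0.45)(-0.45) = 0.4775
  C_23 = −[(0.80)(-0.10) − (-0.05)(-0.45)] = 0.1025
  C_31 = (-0.05)(0.00) − (-0.45)(0.85) = 0.3825
  C_32 = −[(0.80)(0.00) − (-0.45)(-0.25)] = 0.1125
  C_33 = (0.80)(0.85) − (-0.05)(-0.25) = 0.6675
det(I−A) = Σ_j (I−A)_1j·C_1j = (0.80)(0.7225) + (-0.05)(0.2125) + (-0.45)(0.4075) = 0.3840
adj(I−A) = Cᵀ =
  [ 0.7225   0.0875   0.3825]
  [ 0.2125   0.4775   0.1125]
  [ 0.4075   0.1025   0.6675]
(I − A)⁻¹ = adj(I−A) / det(I−A) ≈
  [   1.8815     0.2279     0.9961]
  [   0.5534     1.2435     0.2930]
  [   1.0612     0.2669     1.7383]
x = (I − A)⁻¹ d = adj(I−A)·d / det(I−A), with det(I−A) = 0.3840:
  x_R = (0.7225·390 + 0.0875·250 + 0.3825·130) / 0.3840 = 353.375 / 0.3840 ≈ 920.25
  x_C = (0.2125·390 + 0.4775·250 + 0.1125·130) / 0.3840 = 216.875 / 0.3840 ≈ 564.78
  x_O = (0.4075·390 + 0.1025·250 + 0.6675·130) / 0.3840 = 271.325 / 0.3840 ≈ 706.58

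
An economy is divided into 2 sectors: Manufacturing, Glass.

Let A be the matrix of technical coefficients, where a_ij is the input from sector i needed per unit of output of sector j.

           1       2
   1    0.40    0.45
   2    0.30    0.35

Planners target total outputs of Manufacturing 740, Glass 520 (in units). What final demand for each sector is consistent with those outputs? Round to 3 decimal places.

I − A =
  [   0.60    -0.45]
  [  -0.30     0.65]
d = (I − A) x:
  d_1 = (+0.60)·740 + (-0.45)·520 = 210.000
  d_2 = (-0.30)·740 + (+0.65)·520 = 116.000

d_1 = 210.000, d_2 = 116.000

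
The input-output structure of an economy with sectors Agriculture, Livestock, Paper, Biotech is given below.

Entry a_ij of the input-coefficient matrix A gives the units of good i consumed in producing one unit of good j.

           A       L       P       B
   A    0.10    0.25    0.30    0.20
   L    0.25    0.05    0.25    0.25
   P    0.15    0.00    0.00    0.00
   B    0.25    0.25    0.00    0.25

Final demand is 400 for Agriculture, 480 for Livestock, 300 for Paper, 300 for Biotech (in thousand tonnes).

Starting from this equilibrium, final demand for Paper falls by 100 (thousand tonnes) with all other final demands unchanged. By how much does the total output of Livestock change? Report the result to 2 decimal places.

I − A =
  [   0.90    -0.25    -0.30    -0.20]
  [  -0.25     0.95    -0.25    -0.25]
  [  -0.15     0.00     1.00     0.00]
  [  -0.25    -0.25     0.00     0.75]
Compute the cofactors C_ij = (−1)^(i+j)·(3×3 minor ij) of I−A; the adjugate is their transpose:
adj(I−A) = Cᵀ =
  [ 0.650000   0.237500   0.254375   0.252500]
  [ 0.278125   0.591250   0.231250   0.271250]
  [ 0.097500   0.035625   0.462500   0.037875]
  [ 0.309375   0.276250   0.161875   0.740375]
det(I−A) = Σ_j (I−A)_1j·C_1j = (0.90)(0.650000) + (-0.25)(0.278125) + (-0.30)(0.097500) + (-0.20)(0.309375) = 0.42434375
(I − A)⁻¹ = adj(I−A) / det(I−A) ≈
  [   1.5318     0.5597     0.5995     0.5950]
  [   0.6554     1.3933     0.5450     0.6392]
  [   0.2298     0.0840     1.0899     0.0893]
  [   0.7291     0.6510     0.3815     1.7448]
Δx = (I − A)⁻¹ Δd with Δd having -100 in the Paper component and 0 elsewhere.
So Δx_L = L_LP · (-100), where L_LP = adj(I−A)_LP / det(I−A) = 0.231250 / 0.42434375.
Δx_L = 0.231250 × (-100) / 0.42434375 = -23.125 / 0.42434375 ≈ -54.50.

Δx_L = -54.50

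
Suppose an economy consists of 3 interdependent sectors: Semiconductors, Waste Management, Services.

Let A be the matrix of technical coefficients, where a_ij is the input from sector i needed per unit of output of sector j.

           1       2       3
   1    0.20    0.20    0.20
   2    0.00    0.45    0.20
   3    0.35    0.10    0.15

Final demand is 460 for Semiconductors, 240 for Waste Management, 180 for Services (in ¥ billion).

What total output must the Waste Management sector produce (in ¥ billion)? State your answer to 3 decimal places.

I − A =
  [   0.80    -0.20    -0.20]
  [   0.00     0.55    -0.20]
  [  -0.35    -0.10     0.85]
Cofactors of I−A, C_ij = (−1)^(i+j)·(minor ij) (rows/columns in the sector order above):
  C_11 = (0.55)(0.85) − (-0.20)(-0.10) = 0.4475
  C_12 = −[(0.00)(0.85) − (-0.20)(-0.35)] = 0.0700
  C_13 = (0.00)(-0.10) − (0.55)(-0.35) = 0.1925
  C_21 = −[(-0.20)(0.85) − (-0.20)(-0.10)] = 0.1900
  C_22 = (0.80)(0.85) − (-0.20)(-0.35) = 0.6100
  C_23 = −[(0.80)(-0.10) − (-0.20)(-0.35)] = 0.1500
  C_31 = (-0.20)(-0.20) − (-0.20)(0.55) = 0.1500
  C_32 = −[(0.80)(-0.20) − (-0.20)(0.00)] = 0.1600
  C_33 = (0.80)(0.55) − (-0.20)(0.00) = 0.4400
det(I−A) = Σ_j (I−A)_1j·C_1j = (0.80)(0.4475) + (-0.20)(0.0700) + (-0.20)(0.1925) = 0.3055
adj(I−A) = Cᵀ =
  [ 0.4475   0.1900   0.1500]
  [ 0.0700   0.6100   0.1600]
  [ 0.1925   0.1500   0.4400]
(I − A)⁻¹ = adj(I−A) / det(I−A) ≈
  [   1.4648     0.6219     0.4910]
  [   0.2291     1.9967     0.5237]
  [   0.6301     0.4910     1.4403]
x = (I − A)⁻¹ d = adj(I−A)·d / det(I−A), with det(I−A) = 0.3055:
  x_1 = (0.4475·460 + 0.1900·240 + 0.1500·180) / 0.3055 = 278.45 / 0.3055 ≈ 911.457
  x_2 = (0.0700·460 + 0.6100·240 + 0.1600·180) / 0.3055 = 207.40 / 0.3055 ≈ 678.887
  x_3 = (0.1925·460 + 0.1500·240 + 0.4400·180) / 0.3055 = 203.75 / 0.3055 ≈ 666.939

x_2 = 678.887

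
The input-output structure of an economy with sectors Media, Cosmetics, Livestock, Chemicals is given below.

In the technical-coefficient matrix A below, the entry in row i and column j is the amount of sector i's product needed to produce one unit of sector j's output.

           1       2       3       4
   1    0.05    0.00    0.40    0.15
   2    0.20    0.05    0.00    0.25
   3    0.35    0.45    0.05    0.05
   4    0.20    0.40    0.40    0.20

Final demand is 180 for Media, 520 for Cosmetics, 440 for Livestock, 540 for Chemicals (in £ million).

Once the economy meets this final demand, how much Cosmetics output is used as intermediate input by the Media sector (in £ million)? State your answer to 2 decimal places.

I − A =
  [   0.95     0.00    -0.40    -0.15]
  [  -0.20     0.95     0.00    -0.25]
  [  -0.35    -0.45     0.95    -0.05]
  [  -0.20    -0.40    -0.40     0.80]
Compute the cofactors C_ij = (−1)^(i+j)·(3×3 minor ij) of I−A; the adjugate is their transpose:
adj(I−A) = Cᵀ =
  [ 0.563000   0.236000   0.321000   0.199375]
  [ 0.230500   0.537500   0.191000   0.223125]
  [ 0.339000   0.368500   0.586500   0.215375]
  [ 0.425500   0.512000   0.469000   0.688375]
det(I−A) = Σ_j (I−A)_1j·C_1j = (0.95)(0.563000) + (0.00)(0.230500) + (-0.40)(0.339000) + (-0.15)(0.425500) = 0.335425
(I − A)⁻¹ = adj(I−A) / det(I−A) ≈
  [   1.6785     0.7036     0.9570     0.5944]
  [   0.6872     1.6024     0.5694     0.6652]
  [   1.0107     1.0986     1.7485     0.6421]
  [   1.2685     1.5264     1.3982     2.0522]
First solve x = (I − A)⁻¹ d = adj(I−A)·d / det(I−A); in particular x_1 = (0.563000·180 + 0.236000·520 + 0.321000·440 + 0.199375·540) / 0.335425 = 472.9625 / 0.335425 ≈ 1410.0395.
Intermediate flow from 2 to 1: z_21 = a_21 · x_1 = 0.20 × 472.9625 / 0.335425 = 94.5925 / 0.335425 ≈ 282.01.

z_21 = 282.01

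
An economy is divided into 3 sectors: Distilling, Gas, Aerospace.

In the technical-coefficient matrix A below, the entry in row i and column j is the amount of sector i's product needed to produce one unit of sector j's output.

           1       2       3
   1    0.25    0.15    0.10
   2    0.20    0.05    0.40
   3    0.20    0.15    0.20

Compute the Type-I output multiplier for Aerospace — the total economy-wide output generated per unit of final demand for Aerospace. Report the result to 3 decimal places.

m_3 = 2.479

I − A =
  [   0.75    -0.15    -0.10]
  [  -0.20     0.95    -0.40]
  [  -0.20    -0.15     0.80]
Cofactors of I−A, C_ij = (−1)^(i+j)·(minor ij) (rows/columns in the sector order above):
  C_11 = (0.95)(0.80) − (-0.40)(-0.15) = 0.7000
  C_12 = −[(-0.20)(0.80) − (-0.40)(-0.20)] = 0.2400
  C_13 = (-0.20)(-0.15) − (0.95)(-0.20) = 0.2200
  C_21 = −[(-0.15)(0.80) − (-0.10)(-0.15)] = 0.1350
  C_22 = (0.75)(0.80) − (-0.10)(-0.20) = 0.5800
  C_23 = −[(0.75)(-0.15) − (-0.15)(-0.20)] = 0.1425
  C_31 = (-0.15)(-0.40) − (-0.10)(0.95) = 0.1550
  C_32 = −[(0.75)(-0.40) − (-0.10)(-0.20)] = 0.3200
  C_33 = (0.75)(0.95) − (-0.15)(-0.20) = 0.6825
det(I−A) = Σ_j (I−A)_1j·C_1j = (0.75)(0.7000) + (-0.15)(0.2400) + (-0.10)(0.2200) = 0.4670
adj(I−A) = Cᵀ =
  [ 0.7000   0.1350   0.1550]
  [ 0.2400   0.5800   0.3200]
  [ 0.2200   0.1425   0.6825]
(I − A)⁻¹ = adj(I−A) / det(I−A) ≈
  [   1.4989     0.2891     0.3319]
  [   0.5139     1.2420     0.6852]
  [   0.4711     0.3051     1.4615]
The output multiplier for sector j is the column-j sum of the Leontief inverse (I − A)⁻¹ = adj(I−A) / det(I−A).
Column 3 of adj(I−A): (0.1550, 0.3200, 0.6825); det(I−A) = 0.4670.
m_3 = (0.1550 + 0.3200 + 0.6825) / 0.4670 = 1.1575 / 0.4670 ≈ 2.479.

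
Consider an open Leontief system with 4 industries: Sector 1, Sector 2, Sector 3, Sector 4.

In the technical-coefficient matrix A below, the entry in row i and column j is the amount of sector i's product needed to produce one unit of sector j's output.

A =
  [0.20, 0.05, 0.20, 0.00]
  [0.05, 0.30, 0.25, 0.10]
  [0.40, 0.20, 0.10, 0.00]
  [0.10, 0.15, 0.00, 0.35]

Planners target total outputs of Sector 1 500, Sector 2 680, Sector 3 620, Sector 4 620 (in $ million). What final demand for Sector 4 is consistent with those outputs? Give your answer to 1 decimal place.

I − A =
  [   0.80    -0.05    -0.20     0.00]
  [  -0.05     0.70    -0.25    -0.10]
  [  -0.40    -0.20     0.90     0.00]
  [  -0.10    -0.15     0.00     0.65]
d = (I − A) x:
  d_1 = (+0.80)·500 + (-0.05)·680 + (-0.20)·620 + (+0.00)·620 = 242.0
  d_2 = (-0.05)·500 + (+0.70)·680 + (-0.25)·620 + (-0.10)·620 = 234.0
  d_3 = (-0.40)·500 + (-0.20)·680 + (+0.90)·620 + (+0.00)·620 = 222.0
  d_4 = (-0.10)·500 + (-0.15)·680 + (+0.00)·620 + (+0.65)·620 = 251.0

d_4 = 251.0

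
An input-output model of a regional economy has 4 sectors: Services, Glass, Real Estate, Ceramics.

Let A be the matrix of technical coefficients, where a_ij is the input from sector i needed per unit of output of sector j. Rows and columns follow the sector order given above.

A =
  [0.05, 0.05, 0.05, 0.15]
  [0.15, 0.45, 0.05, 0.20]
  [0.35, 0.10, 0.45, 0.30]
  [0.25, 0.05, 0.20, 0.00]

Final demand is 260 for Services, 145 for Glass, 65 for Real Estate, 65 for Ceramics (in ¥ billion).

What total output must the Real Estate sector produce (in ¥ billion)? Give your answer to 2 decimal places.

x_3 = 633.52

I − A =
  [   0.95    -0.05    -0.05    -0.15]
  [  -0.15     0.55    -0.05    -0.20]
  [  -0.35    -0.10     0.55    -0.30]
  [  -0.25    -0.05    -0.20     1.00]
Compute the cofactors C_ij = (−1)^(i+j)·(3×3 minor ij) of I−A; the adjugate is their transpose:
adj(I−A) = Cᵀ =
  [ 0.254250   0.037375   0.048375   0.060125]
  [ 0.136250   0.413125   0.098125   0.132500]
  [ 0.252500   0.129375   0.481250   0.208125]
  [ 0.120875   0.055875   0.113250   0.267250]
det(I−A) = Σ_j (I−A)_1j·C_1j = (0.95)(0.254250) + (-0.05)(0.136250) + (-0.05)(0.252500) + (-0.15)(0.120875) = 0.20396875
(I − A)⁻¹ = adj(I−A) / det(I−A) ≈
  [   1.2465     0.1832     0.2372     0.2948]
  [   0.6680     2.0254     0.4811     0.6496]
  [   1.2379     0.6343     2.3594     1.0204]
  [   0.5926     0.2739     0.5552     1.3102]
x = (I − A)⁻¹ d = adj(I−A)·d / det(I−A), with det(I−A) = 0.20396875:
  x_1 = (0.254250·260 + 0.037375·145 + 0.048375·65 + 0.060125·65) / 0.20396875 = 78.576875 / 0.20396875 ≈ 385.24
  x_2 = (0.136250·260 + 0.413125·145 + 0.098125·65 + 0.132500·65) / 0.20396875 = 110.31875 / 0.20396875 ≈ 540.86
  x_3 = (0.252500·260 + 0.129375·145 + 0.481250·65 + 0.208125·65) / 0.20396875 = 129.21875 / 0.20396875 ≈ 633.52
  x_4 = (0.120875·260 + 0.055875·145 + 0.113250·65 + 0.267250·65) / 0.20396875 = 64.261875 / 0.20396875 ≈ 315.06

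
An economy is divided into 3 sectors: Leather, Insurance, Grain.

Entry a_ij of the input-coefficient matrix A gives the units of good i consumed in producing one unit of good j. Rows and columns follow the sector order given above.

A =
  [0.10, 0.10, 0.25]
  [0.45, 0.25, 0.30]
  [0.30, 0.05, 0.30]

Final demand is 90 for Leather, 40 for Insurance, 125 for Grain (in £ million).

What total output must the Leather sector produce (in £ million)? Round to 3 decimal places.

x_1 = 214.196

I − A =
  [   0.90    -0.10    -0.25]
  [  -0.45     0.75    -0.30]
  [  -0.30    -0.05     0.70]
Cofactors of I−A, C_ij = (−1)^(i+j)·(minor ij) (rows/columns in the sector order above):
  C_11 = (0.75)(0.70) − (-0.30)(-0.05) = 0.5100
  C_12 = −[(-0.45)(0.70) − (-0.30)(-0.30)] = 0.4050
  C_13 = (-0.45)(-0.05) − (0.75)(-0.30) = 0.2475
  C_21 = −[(-0.10)(0.70) − (-0.25)(-0.05)] = 0.0825
  C_22 = (0.90)(0.70) − (-0.25)(-0.30) = 0.5550
  C_23 = −[(0.90)(-0.05) − (-0.10)(-0.30)] = 0.0750
  C_31 = (-0.10)(-0.30) − (-0.25)(0.75) = 0.2175
  C_32 = −[(0.90)(-0.30) − (-0.25)(-0.45)] = 0.3825
  C_33 = (0.90)(0.75) − (-0.10)(-0.45) = 0.6300
det(I−A) = Σ_j (I−A)_1j·C_1j = (0.90)(0.5100) + (-0.10)(0.4050) + (-0.25)(0.2475) = 0.356625
adj(I−A) = Cᵀ =
  [ 0.5100   0.0825   0.2175]
  [ 0.4050   0.5550   0.3825]
  [ 0.2475   0.0750   0.6300]
(I − A)⁻¹ = adj(I−A) / det(I−A) ≈
  [   1.4301     0.2313     0.6099]
  [   1.1356     1.5563     1.0726]
  [   0.6940     0.2103     1.7666]
x = (I − A)⁻¹ d = adj(I−A)·d / det(I−A), with det(I−A) = 0.356625:
  x_1 = (0.5100·90 + 0.0825·40 + 0.2175·125) / 0.356625 = 76.3875 / 0.356625 ≈ 214.196
  x_2 = (0.4050·90 + 0.5550·40 + 0.3825·125) / 0.356625 = 106.4625 / 0.356625 ≈ 298.528
  x_3 = (0.2475·90 + 0.0750·40 + 0.6300·125) / 0.356625 = 104.025 / 0.356625 ≈ 291.693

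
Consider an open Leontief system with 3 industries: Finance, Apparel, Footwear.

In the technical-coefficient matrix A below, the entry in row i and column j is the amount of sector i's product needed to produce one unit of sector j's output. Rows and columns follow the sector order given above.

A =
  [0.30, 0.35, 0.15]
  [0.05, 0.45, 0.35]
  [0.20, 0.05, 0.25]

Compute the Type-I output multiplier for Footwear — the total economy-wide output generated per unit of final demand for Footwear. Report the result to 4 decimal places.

m_3 = 3.7162

I − A =
  [   0.70    -0.35    -0.15]
  [  -0.05     0.55    -0.35]
  [  -0.20    -0.05     0.75]
Cofactors of I−A, C_ij = (−1)^(i+j)·(minor ij) (rows/columns in the sector order above):
  C_11 = (0.55)(0.75) − (-0.35)(-0.05) = 0.3950
  C_12 = −[(-0.05)(0.75) − (-0.35)(-0.20)] = 0.1075
  C_13 = (-0.05)(-0.05) − (0.55)(-0.20) = 0.1125
  C_21 = −[(-0.35)(0.75) − (-0.15)(-0.05)] = 0.2700
  C_22 = (0.70)(0.75) − (-0.15)(-0.20) = 0.4950
  C_23 = −[(0.70)(-0.05) − (-0.35)(-0.20)] = 0.1050
  C_31 = (-0.35)(-0.35) − (-0.15)(0.55) = 0.2050
  C_32 = −[(0.70)(-0.35) − (-0.15)(-0.05)] = 0.2525
  C_33 = (0.70)(0.55) − (-0.35)(-0.05) = 0.3675
det(I−A) = Σ_j (I−A)_1j·C_1j = (0.70)(0.3950) + (-0.35)(0.1075) + (-0.15)(0.1125) = 0.2220
adj(I−A) = Cᵀ =
  [ 0.3950   0.2700   0.2050]
  [ 0.1075   0.4950   0.2525]
  [ 0.1125   0.1050   0.3675]
(I − A)⁻¹ = adj(I−A) / det(I−A) ≈
  [   1.77928     1.21622     0.92342]
  [   0.48423     2.22973     1.13739]
  [   0.50676     0.47297     1.65541]
The output multiplier for sector j is the column-j sum of the Leontief inverse (I − A)⁻¹ = adj(I−A) / det(I−A).
Column 3 of adj(I−A): (0.2050, 0.2525, 0.3675); det(I−A) = 0.2220.
m_3 = (0.2050 + 0.2525 + 0.3675) / 0.2220 = 0.825 / 0.2220 ≈ 3.7162.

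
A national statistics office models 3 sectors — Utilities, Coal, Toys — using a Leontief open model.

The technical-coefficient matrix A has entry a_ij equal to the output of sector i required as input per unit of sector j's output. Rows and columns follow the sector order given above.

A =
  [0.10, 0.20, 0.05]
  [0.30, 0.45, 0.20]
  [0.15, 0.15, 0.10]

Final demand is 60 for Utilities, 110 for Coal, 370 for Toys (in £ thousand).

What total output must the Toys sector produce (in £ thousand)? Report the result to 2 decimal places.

x_3 = 530.35

I − A =
  [   0.90    -0.20    -0.05]
  [  -0.30     0.55    -0.20]
  [  -0.15    -0.15     0.90]
Cofactors of I−A, C_ij = (−1)^(i+j)·(minor ij) (rows/columns in the sector order above):
  C_11 = (0.55)(0.90) − (-0.20)(-0.15) = 0.4650
  C_12 = −[(-0.30)(0.90) − (-0.20)(-0.15)] = 0.3000
  C_13 = (-0.30)(-0.15) − (0.55)(-0.15) = 0.1275
  C_21 = −[(-0.20)(0.90) − (-0.05)(-0.15)] = 0.1875
  C_22 = (0.90)(0.90) − (-0.05)(-0.15) = 0.8025
  C_23 = −[(0.90)(-0.15) − (-0.20)(-0.15)] = 0.1650
  C_31 = (-0.20)(-0.20) − (-0.05)(0.55) = 0.0675
  C_32 = −[(0.90)(-0.20) − (-0.05)(-0.30)] = 0.1950
  C_33 = (0.90)(0.55) − (-0.20)(-0.30) = 0.4350
det(I−A) = Σ_j (I−A)_1j·C_1j = (0.90)(0.4650) + (-0.20)(0.3000) + (-0.05)(0.1275) = 0.352125
adj(I−A) = Cᵀ =
  [ 0.4650   0.1875   0.0675]
  [ 0.3000   0.8025   0.1950]
  [ 0.1275   0.1650   0.4350]
(I − A)⁻¹ = adj(I−A) / det(I−A) ≈
  [   1.3206     0.5325     0.1917]
  [   0.8520     2.2790     0.5538]
  [   0.3621     0.4686     1.2354]
x = (I − A)⁻¹ d = adj(I−A)·d / det(I−A), with det(I−A) = 0.352125:
  x_1 = (0.4650·60 + 0.1875·110 + 0.0675·370) / 0.352125 = 73.50 / 0.352125 ≈ 208.73
  x_2 = (0.3000·60 + 0.8025·110 + 0.1950·370) / 0.352125 = 178.425 / 0.352125 ≈ 506.71
  x_3 = (0.1275·60 + 0.1650·110 + 0.4350·370) / 0.352125 = 186.75 / 0.352125 ≈ 530.35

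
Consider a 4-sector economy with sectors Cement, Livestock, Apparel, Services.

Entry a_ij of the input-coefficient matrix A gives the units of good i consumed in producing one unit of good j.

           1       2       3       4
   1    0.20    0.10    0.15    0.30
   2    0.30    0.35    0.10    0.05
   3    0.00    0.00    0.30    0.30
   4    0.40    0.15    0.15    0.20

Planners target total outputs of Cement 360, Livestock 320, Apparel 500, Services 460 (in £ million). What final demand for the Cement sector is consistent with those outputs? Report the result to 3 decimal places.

d_1 = 43.000

I − A =
  [   0.80    -0.10    -0.15    -0.30]
  [  -0.30     0.65    -0.10    -0.05]
  [   0.00     0.00     0.70    -0.30]
  [  -0.40    -0.15    -0.15     0.80]
d = (I − A) x:
  d_1 = (+0.80)·360 + (-0.10)·320 + (-0.15)·500 + (-0.30)·460 = 43.000
  d_2 = (-0.30)·360 + (+0.65)·320 + (-0.10)·500 + (-0.05)·460 = 27.000
  d_3 = (+0.00)·360 + (+0.00)·320 + (+0.70)·500 + (-0.30)·460 = 212.000
  d_4 = (-0.40)·360 + (-0.15)·320 + (-0.15)·500 + (+0.80)·460 = 101.000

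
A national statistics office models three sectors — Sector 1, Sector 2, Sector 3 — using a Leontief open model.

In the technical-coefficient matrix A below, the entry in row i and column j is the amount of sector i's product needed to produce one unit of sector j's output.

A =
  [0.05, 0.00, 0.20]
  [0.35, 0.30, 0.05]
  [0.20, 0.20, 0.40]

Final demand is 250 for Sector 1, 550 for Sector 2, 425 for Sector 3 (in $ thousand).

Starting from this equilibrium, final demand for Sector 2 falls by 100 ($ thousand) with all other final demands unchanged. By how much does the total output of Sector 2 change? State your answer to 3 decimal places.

Δx_2 = -152.518

I − A =
  [   0.95     0.00    -0.20]
  [  -0.35     0.70    -0.05]
  [  -0.20    -0.20     0.60]
Cofactors of I−A, C_ij = (−1)^(i+j)·(minor ij) (rows/columns in the sector order above):
  C_11 = (0.70)(0.60) − (-0.05)(-0.20) = 0.4100
  C_12 = −[(-0.35)(0.60) − (-0.05)(-0.20)] = 0.2200
  C_13 = (-0.35)(-0.20) − (0.70)(-0.20) = 0.2100
  C_21 = −[(0.00)(0.60) − (-0.20)(-0.20)] = 0.0400
  C_22 = (0.95)(0.60) − (-0.20)(-0.20) = 0.5300
  C_23 = −[(0.95)(-0.20) − (0.00)(-0.20)] = 0.1900
  C_31 = (0.00)(-0.05) − (-0.20)(0.70) = 0.1400
  C_32 = −[(0.95)(-0.05) − (-0.20)(-0.35)] = 0.1175
  C_33 = (0.95)(0.70) − (0.00)(-0.35) = 0.6650
det(I−A) = Σ_j (I−A)_1j·C_1j = (0.95)(0.4100) + (0.00)(0.2200) + (-0.20)(0.2100) = 0.3475
adj(I−A) = Cᵀ =
  [ 0.4100   0.0400   0.1400]
  [ 0.2200   0.5300   0.1175]
  [ 0.2100   0.1900   0.6650]
(I − A)⁻¹ = adj(I−A) / det(I−A) ≈
  [   1.1799     0.1151     0.4029]
  [   0.6331     1.5252     0.3381]
  [   0.6043     0.5468     1.9137]
Δx = (I − A)⁻¹ Δd with Δd having -100 in the Sector 2 component and 0 elsewhere.
So Δx_2 = L_22 · (-100), where L_22 = adj(I−A)_22 / det(I−A) = 0.5300 / 0.3475.
Δx_2 = 0.5300 × (-100) / 0.3475 = -53.00 / 0.3475 ≈ -152.518.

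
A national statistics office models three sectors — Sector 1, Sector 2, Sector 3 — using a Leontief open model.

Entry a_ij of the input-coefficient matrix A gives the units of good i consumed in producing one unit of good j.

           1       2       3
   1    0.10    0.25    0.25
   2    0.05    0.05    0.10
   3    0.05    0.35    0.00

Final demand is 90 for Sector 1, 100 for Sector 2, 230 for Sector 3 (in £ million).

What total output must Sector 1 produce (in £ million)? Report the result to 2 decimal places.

I − A =
  [   0.90    -0.25    -0.25]
  [  -0.05     0.95    -0.10]
  [  -0.05    -0.35     1.00]
Cofactors of I−A, C_ij = (−1)^(i+j)·(minor ij) (rows/columns in the sector order above):
  C_11 = (0.95)(1.00) − (-0.10)(-0.35) = 0.9150
  C_12 = −[(-0.05)(1.00) − (-0.10)(-0.05)] = 0.0550
  C_13 = (-0.05)(-0.35) − (0.95)(-0.05) = 0.0650
  C_21 = −[(-0.25)(1.00) − (-0.25)(-0.35)] = 0.3375
  C_22 = (0.90)(1.00) − (-0.25)(-0.05) = 0.8875
  C_23 = −[(0.90)(-0.35) − (-0.25)(-0.05)] = 0.3275
  C_31 = (-0.25)(-0.10) − (-0.25)(0.95) = 0.2625
  C_32 = −[(0.90)(-0.10) − (-0.25)(-0.05)] = 0.1025
  C_33 = (0.90)(0.95) − (-0.25)(-0.05) = 0.8425
det(I−A) = Σ_j (I−A)_1j·C_1j = (0.90)(0.9150) + (-0.25)(0.0550) + (-0.25)(0.0650) = 0.7935
adj(I−A) = Cᵀ =
  [ 0.9150   0.3375   0.2625]
  [ 0.0550   0.8875   0.1025]
  [ 0.0650   0.3275   0.8425]
(I − A)⁻¹ = adj(I−A) / det(I−A) ≈
  [   1.1531     0.4253     0.3308]
  [   0.0693     1.1185     0.1292]
  [   0.0819     0.4127     1.0618]
x = (I − A)⁻¹ d = adj(I−A)·d / det(I−A), with det(I−A) = 0.7935:
  x_1 = (0.9150·90 + 0.3375·100 + 0.2625·230) / 0.7935 = 176.475 / 0.7935 ≈ 222.40
  x_2 = (0.0550·90 + 0.8875·100 + 0.1025·230) / 0.7935 = 117.275 / 0.7935 ≈ 147.79
  x_3 = (0.0650·90 + 0.3275·100 + 0.8425·230) / 0.7935 = 232.375 / 0.7935 ≈ 292.85

x_1 = 222.40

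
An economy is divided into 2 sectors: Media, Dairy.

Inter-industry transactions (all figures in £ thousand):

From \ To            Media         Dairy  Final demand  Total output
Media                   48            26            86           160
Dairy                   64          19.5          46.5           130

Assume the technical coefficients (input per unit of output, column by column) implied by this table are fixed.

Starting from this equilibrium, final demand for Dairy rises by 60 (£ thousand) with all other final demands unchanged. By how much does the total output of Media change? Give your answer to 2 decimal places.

Δx_M = 23.30

Technical coefficients a_ij = z_ij / X_j:
  a_MM = 48/160 = 0.30, a_DM = 64/160 = 0.40
  a_MD = 26/130 = 0.20, a_DD = 19.5/130 = 0.15
I − A =
  [   0.70    -0.20]
  [  -0.40     0.85]
det(I−A) = (0.70)(0.85) − (-0.20)(-0.40) = 0.5150
adj(I−A) = [[0.85, 0.20], [0.40, 0.70]]
(I − A)⁻¹ = adj(I−A) / det(I−A) ≈
  [   1.6505     0.3883]
  [   0.7767     1.3592]
Δx = (I − A)⁻¹ Δd with Δd having +60 in the Dairy component and 0 elsewhere.
So Δx_M = L_MD · (+60), where L_MD = adj(I−A)_MD / det(I−A) = 0.20 / 0.5150.
Δx_M = 0.20 × (+60) / 0.5150 = 12.00 / 0.5150 ≈ 23.30.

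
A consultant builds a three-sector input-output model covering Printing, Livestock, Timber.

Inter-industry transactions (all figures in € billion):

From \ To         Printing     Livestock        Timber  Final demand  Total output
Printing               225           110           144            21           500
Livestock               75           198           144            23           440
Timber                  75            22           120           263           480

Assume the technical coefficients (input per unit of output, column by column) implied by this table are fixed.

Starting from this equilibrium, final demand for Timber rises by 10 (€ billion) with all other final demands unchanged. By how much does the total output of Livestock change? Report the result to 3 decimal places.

Technical coefficients a_ij = z_ij / X_j:
  a_11 = 225/500 = 0.45, a_21 = 75/500 = 0.15, a_31 = 75/500 = 0.15
  a_12 = 110/440 = 0.25, a_22 = 198/440 = 0.45, a_32 = 22/440 = 0.05
  a_13 = 144/480 = 0.30, a_23 = 144/480 = 0.30, a_33 = 120/480 = 0.25
I − A =
  [   0.55    -0.25    -0.30]
  [  -0.15     0.55    -0.30]
  [  -0.15    -0.05     0.75]
Cofactors of I−A, C_ij = (−1)^(i+j)·(minor ij) (rows/columns in the sector order above):
  C_11 = (0.55)(0.75) − (-0.30)(-0.05) = 0.3975
  C_12 = −[(-0.15)(0.75) − (-0.30)(-0.15)] = 0.1575
  C_13 = (-0.15)(-0.05) − (0.55)(-0.15) = 0.0900
  C_21 = −[(-0.25)(0.75) − (-0.30)(-0.05)] = 0.2025
  C_22 = (0.55)(0.75) − (-0.30)(-0.15) = 0.3675
  C_23 = −[(0.55)(-0.05) − (-0.25)(-0.15)] = 0.0650
  C_31 = (-0.25)(-0.30) − (-0.30)(0.55) = 0.2400
  C_32 = −[(0.55)(-0.30) − (-0.30)(-0.15)] = 0.2100
  C_33 = (0.55)(0.55) − (-0.25)(-0.15) = 0.2650
det(I−A) = Σ_j (I−A)_1j·C_1j = (0.55)(0.3975) + (-0.25)(0.1575) + (-0.30)(0.0900) = 0.15225
adj(I−A) = Cᵀ =
  [ 0.3975   0.2025   0.2400]
  [ 0.1575   0.3675   0.2100]
  [ 0.0900   0.0650   0.2650]
(I − A)⁻¹ = adj(I−A) / det(I−A) ≈
  [   2.6108     1.3300     1.5764]
  [   1.0345     2.4138     1.3793]
  [   0.5911     0.4269     1.7406]
Δx = (I − A)⁻¹ Δd with Δd having +10 in the Timber component and 0 elsewhere.
So Δx_2 = L_23 · (+10), where L_23 = adj(I−A)_23 / det(I−A) = 0.2100 / 0.15225.
Δx_2 = 0.2100 × (+10) / 0.15225 = 2.10 / 0.15225 ≈ 13.793.

Δx_2 = 13.793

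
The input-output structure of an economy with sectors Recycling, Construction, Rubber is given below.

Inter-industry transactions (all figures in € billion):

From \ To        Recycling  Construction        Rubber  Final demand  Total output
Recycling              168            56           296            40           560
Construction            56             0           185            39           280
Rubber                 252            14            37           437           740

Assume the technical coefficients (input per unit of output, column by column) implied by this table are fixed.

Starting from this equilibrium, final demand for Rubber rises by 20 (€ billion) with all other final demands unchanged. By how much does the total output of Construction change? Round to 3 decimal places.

Δx_2 = 9.936

Technical coefficients a_ij = z_ij / X_j:
  a_11 = 168/560 = 0.30, a_21 = 56/560 = 0.10, a_31 = 252/560 = 0.45
  a_12 = 56/280 = 0.20, a_22 = 0/280 = 0.00, a_32 = 14/280 = 0.05
  a_13 = 296/740 = 0.40, a_23 = 185/740 = 0.25, a_33 = 37/740 = 0.05
I − A =
  [   0.70    -0.20    -0.40]
  [  -0.10     1.00    -0.25]
  [  -0.45    -0.05     0.95]
Cofactors of I−A, C_ij = (−1)^(i+j)·(minor ij) (rows/columns in the sector order above):
  C_11 = (1.00)(0.95) − (-0.25)(-0.05) = 0.9375
  C_12 = −[(-0.10)(0.95) − (-0.25)(-0.45)] = 0.2075
  C_13 = (-0.10)(-0.05) − (1.00)(-0.45) = 0.4550
  C_21 = −[(-0.20)(0.95) − (-0.40)(-0.05)] = 0.2100
  C_22 = (0.70)(0.95) − (-0.40)(-0.45) = 0.4850
  C_23 = −[(0.70)(-0.05) − (-0.20)(-0.45)] = 0.1250
  C_31 = (-0.20)(-0.25) − (-0.40)(1.00) = 0.4500
  C_32 = −[(0.70)(-0.25) − (-0.40)(-0.10)] = 0.2150
  C_33 = (0.70)(1.00) − (-0.20)(-0.10) = 0.6800
det(I−A) = Σ_j (I−A)_1j·C_1j = (0.70)(0.9375) + (-0.20)(0.2075) + (-0.40)(0.4550) = 0.43275
adj(I−A) = Cᵀ =
  [ 0.9375   0.2100   0.4500]
  [ 0.2075   0.4850   0.2150]
  [ 0.4550   0.1250   0.6800]
(I − A)⁻¹ = adj(I−A) / det(I−A) ≈
  [   2.1664     0.4853     1.0399]
  [   0.4795     1.1207     0.4968]
  [   1.0514     0.2889     1.5713]
Δx = (I − A)⁻¹ Δd with Δd having +20 in the Rubber component and 0 elsewhere.
So Δx_2 = L_23 · (+20), where L_23 = adj(I−A)_23 / det(I−A) = 0.2150 / 0.43275.
Δx_2 = 0.2150 × (+20) / 0.43275 = 4.30 / 0.43275 ≈ 9.936.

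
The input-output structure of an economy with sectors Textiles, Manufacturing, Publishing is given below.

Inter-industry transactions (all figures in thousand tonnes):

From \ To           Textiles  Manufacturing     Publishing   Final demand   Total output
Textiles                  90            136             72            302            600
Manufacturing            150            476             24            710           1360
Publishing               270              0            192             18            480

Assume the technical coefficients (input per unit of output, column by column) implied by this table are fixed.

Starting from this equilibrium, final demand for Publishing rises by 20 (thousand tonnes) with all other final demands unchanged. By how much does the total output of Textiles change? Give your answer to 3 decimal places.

Technical coefficients a_ij = z_ij / X_j:
  a_TT = 90/600 = 0.15, a_MT = 150/600 = 0.25, a_PT = 270/600 = 0.45
  a_TM = 136/1360 = 0.10, a_MM = 476/1360 = 0.35, a_PM = 0/1360 = 0.00
  a_TP = 72/480 = 0.15, a_MP = 24/480 = 0.05, a_PP = 192/480 = 0.40
I − A =
  [   0.85    -0.10    -0.15]
  [  -0.25     0.65    -0.05]
  [  -0.45     0.00     0.60]
Cofactors of I−A, C_ij = (−1)^(i+j)·(minor ij) (rows/columns in the sector order above):
  C_11 = (0.65)(0.60) − (-0.05)(0.00) = 0.3900
  C_12 = −[(-0.25)(0.60) − (-0.05)(-0.45)] = 0.1725
  C_13 = (-0.25)(0.00) − (0.65)(-0.45) = 0.2925
  C_21 = −[(-0.10)(0.60) − (-0.15)(0.00)] = 0.0600
  C_22 = (0.85)(0.60) − (-0.15)(-0.45) = 0.4425
  C_23 = −[(0.85)(0.00) − (-0.10)(-0.45)] = 0.0450
  C_31 = (-0.10)(-0.05) − (-0.15)(0.65) = 0.1025
  C_32 = −[(0.85)(-0.05) − (-0.15)(-0.25)] = 0.0800
  C_33 = (0.85)(0.65) − (-0.10)(-0.25) = 0.5275
det(I−A) = Σ_j (I−A)_1j·C_1j = (0.85)(0.3900) + (-0.10)(0.1725) + (-0.15)(0.2925) = 0.270375
adj(I−A) = Cᵀ =
  [ 0.3900   0.0600   0.1025]
  [ 0.1725   0.4425   0.0800]
  [ 0.2925   0.0450   0.5275]
(I − A)⁻¹ = adj(I−A) / det(I−A) ≈
  [   1.4424     0.2219     0.3791]
  [   0.6380     1.6366     0.2959]
  [   1.0818     0.1664     1.9510]
Δx = (I − A)⁻¹ Δd with Δd having +20 in the Publishing component and 0 elsewhere.
So Δx_T = L_TP · (+20), where L_TP = adj(I−A)_TP / det(I−A) = 0.1025 / 0.270375.
Δx_T = 0.1025 × (+20) / 0.270375 = 2.05 / 0.270375 ≈ 7.582.

Δx_T = 7.582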